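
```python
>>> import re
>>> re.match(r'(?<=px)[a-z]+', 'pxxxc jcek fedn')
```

None

Because the assertion is zero-width, the text it checks is not consumed and won't appear in the result.
With `match`, the pattern is implicitly anchored at the beginning.
Here position 0 doesn't satisfy it, so the call returns None.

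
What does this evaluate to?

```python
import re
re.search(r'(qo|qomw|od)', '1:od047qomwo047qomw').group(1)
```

`search` walks the string left to right and returns the first match it finds.
The match spans [2:4] → 'od'.
Captured: group 1 = 'od'.

'od'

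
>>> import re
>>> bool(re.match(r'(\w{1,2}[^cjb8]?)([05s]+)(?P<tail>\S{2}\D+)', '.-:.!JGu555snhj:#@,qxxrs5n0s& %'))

False

`re.match` won't scan ahead — the pattern has to work from the very first character.
Here the string doesn't start with a match, so the call returns None, and `bool(None)` is False.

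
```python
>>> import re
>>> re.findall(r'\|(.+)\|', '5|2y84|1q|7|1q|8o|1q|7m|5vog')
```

['2y84|1q|7|1q|8o|1q|7m']

Walking the string: at [1:24] match '|2y84|1q|7|1q|8o|1q|7m|', group 1 = '2y84|1q|7|1q|8o|1q|7m'.
With a single group, `findall` returns only what that group captured — 1 item.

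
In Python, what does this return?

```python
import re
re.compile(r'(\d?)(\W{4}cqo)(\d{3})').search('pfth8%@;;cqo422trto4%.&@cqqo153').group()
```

'8%@;;cqo422'

The pattern matches optionally a digit (captured); then exactly 4 of a non-word character, then the literal 'cqo' (captured); then exactly 3 of a digit (captured).
Unlike `match`, `search` isn't anchored — it looks for the pattern anywhere in the string.
The match spans [4:15] → '8%@;;cqo422'.
Captured: group 1 = '8', group 2 = '%@;;cqo', group 3 = '422'.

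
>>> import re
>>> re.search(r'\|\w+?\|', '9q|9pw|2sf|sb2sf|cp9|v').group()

'|9pw|'

The match spans [2:7] → '|9pw|'.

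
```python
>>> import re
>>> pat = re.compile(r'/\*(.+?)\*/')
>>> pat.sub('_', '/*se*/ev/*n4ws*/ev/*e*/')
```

'_ev_ev_'

Because the quantifier is non-greedy, it stops expanding at the earliest point where the rest of the pattern can succeed.
Matches: at [0:6] → '/*se*/'; at [8:16] → '/*n4ws*/'; at [18:23] → '/*e*/'.
Every occurrence is swapped for '_'.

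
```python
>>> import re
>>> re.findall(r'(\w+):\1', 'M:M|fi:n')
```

The backreference `\1` re-matches whatever the first group consumed, character for character.
With a single group, `findall` returns only what that group captured — 1 item.

['M']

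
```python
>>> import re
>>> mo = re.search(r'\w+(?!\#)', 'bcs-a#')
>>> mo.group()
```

'bcs'

The negative lookahead/lookbehind blocks any match where the forbidden context is present.
Unlike `match`, `search` isn't anchored — it looks for the pattern anywhere in the string.
The match spans [0:3] → 'bcs'.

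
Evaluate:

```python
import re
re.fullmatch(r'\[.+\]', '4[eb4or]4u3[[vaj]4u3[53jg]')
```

None

`re.fullmatch` requires the pattern to consume the entire string.
Here the pattern can't cover the whole string, so the call returns None.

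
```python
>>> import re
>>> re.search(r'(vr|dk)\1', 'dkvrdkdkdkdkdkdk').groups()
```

('dk',)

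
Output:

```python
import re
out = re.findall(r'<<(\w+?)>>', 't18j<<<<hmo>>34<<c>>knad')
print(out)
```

['hmo', 'c']

One capturing group, so `findall` returns just the captured substring from each match — 2 in all.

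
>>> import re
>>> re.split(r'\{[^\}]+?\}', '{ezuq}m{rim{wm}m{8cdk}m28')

Matches to split on: at [0:6] → '{ezuq}'; at [7:15] → '{rim{wm}'; at [16:22] → '{8cdk}'.
Splitting on the pattern gives 4 pieces.

['', 'm', 'm', 'm28']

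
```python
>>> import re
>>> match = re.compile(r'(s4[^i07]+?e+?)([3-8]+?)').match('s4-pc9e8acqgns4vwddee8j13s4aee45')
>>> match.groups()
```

('s4-pc9e', '8')

The match spans [0:8] → 's4-pc9e8'.
Captured: group 1 = 's4-pc9e', group 2 = '8'.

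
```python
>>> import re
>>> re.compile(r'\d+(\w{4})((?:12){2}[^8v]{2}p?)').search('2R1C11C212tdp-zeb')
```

None

This matches one or more of a digit; then exactly 4 of a word character (captured); then the literal '12' repeated 2 times, then exactly 2 of any character except [8v], then optionally the literal 'p' (captured).
Here nothing in the string fits, so the call returns None.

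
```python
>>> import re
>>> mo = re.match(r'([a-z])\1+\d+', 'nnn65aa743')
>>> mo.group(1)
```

A backreference is literal: `\1` must see the identical characters the first group matched.
With `match`, the pattern is implicitly anchored at the beginning.
The match spans [0:5] → 'nnn65'.
Captured: group 1 = 'n'.

'n'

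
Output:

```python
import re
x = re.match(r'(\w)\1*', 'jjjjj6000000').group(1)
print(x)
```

A backreference is literal: `\1` must see the identical characters the first group matched.
`re.match` only tries the pattern at the start of the string.
The match spans [0:5] → 'jjjjj'.
Captured: group 1 = 'j'.

j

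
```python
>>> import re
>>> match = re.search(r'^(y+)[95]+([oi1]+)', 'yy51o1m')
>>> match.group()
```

Pattern: anchored at the start of the string; then one or more of a literal 'y' (captured); then one or more of one of [95]; then one or more of one of [oi1] (captured).
Unlike `match`, `search` isn't anchored — it looks for the pattern anywhere in the string.
The match spans [0:6] → 'yy51o1'.
Captured: group 1 = 'yy', group 2 = '1o1'.

'yy51o1'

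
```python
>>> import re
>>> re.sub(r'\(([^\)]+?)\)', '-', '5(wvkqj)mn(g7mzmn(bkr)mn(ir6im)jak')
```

Matches: at [1:8] → '(wvkqj)'; at [10:22] → '(g7mzmn(bkr)'; at [24:31] → '(ir6im)'.
Each match is replaced by '-'.

'5-mn-mn-jak'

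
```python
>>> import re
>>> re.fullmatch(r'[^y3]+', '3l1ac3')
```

None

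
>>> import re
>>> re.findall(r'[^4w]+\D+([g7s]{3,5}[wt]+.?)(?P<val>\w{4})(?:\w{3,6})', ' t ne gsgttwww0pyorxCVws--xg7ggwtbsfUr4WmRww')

With 2 capturing groups, `findall` returns a 2-tuple per match.

[('gsgttwww0', 'pyor'), ('7ggwtb', 'sfUr')]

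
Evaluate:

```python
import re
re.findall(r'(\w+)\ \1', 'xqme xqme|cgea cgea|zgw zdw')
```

The backreference `\1` re-matches whatever the first group consumed, character for character.
One capturing group, so `findall` returns just the captured substring from each match — 2 in all.

['xqme', 'cgea']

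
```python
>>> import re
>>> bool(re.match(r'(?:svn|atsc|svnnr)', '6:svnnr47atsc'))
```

False

`re.match` only tries the pattern at the start of the string.
Here position 0 doesn't satisfy it, so the call returns None, and `bool(None)` is False.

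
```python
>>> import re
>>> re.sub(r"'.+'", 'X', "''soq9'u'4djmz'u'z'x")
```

'Xx'

Every occurrence is swapped for 'X'.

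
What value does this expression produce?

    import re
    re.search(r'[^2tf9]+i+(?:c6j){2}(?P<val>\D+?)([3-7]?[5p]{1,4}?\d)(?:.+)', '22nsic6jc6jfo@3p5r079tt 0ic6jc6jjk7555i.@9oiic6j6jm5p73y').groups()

('fo@', '3p5')

The match spans [2:56] → 'nsic6jc6jfo@3p5r079tt 0ic6jc6jjk7555i.@9oiic6j6jm5p73y'.
Captured: group 1 = 'fo@', group 2 = '3p5'.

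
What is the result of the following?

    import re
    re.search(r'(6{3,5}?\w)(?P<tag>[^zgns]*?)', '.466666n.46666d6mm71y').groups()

Pattern: 3 to 5 of the literal '6' (lazy), then a word character (captured); then zero or more of any character except [zgns] (lazy) (captured as 'tag').
The `?` after the quantifier makes it lazy — it takes as little as possible before letting the rest of the pattern try.
`re.search` tries every starting position until one works.
The match spans [2:6] → '6666'.
Captured: group 1 = '6666', group 2 = ''.

('6666', '')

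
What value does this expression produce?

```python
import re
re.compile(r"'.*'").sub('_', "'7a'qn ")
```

Each match is replaced by '_'.

'_qn '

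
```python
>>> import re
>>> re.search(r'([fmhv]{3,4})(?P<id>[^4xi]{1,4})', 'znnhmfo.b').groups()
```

('hmf', 'o.b')

Pattern: 3 to 4 of one of [fmhv] (captured); then 1 to 4 of any character except [4xi] (captured as 'id').
`re.search` scans for the first position where the pattern succeeds.
The match spans [3:9] → 'hmfo.b'.
Captured: group 1 = 'hmf', group 2 = 'o.b'.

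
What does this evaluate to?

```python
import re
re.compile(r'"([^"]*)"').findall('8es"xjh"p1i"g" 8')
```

['xjh', 'g']

With a single group, `findall` returns only what that group captured — 2 items.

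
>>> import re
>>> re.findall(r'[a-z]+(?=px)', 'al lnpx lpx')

['ln', 'l']

The `(?=…)`/`(?<=…)` assertion just peeks at neighbouring text; it doesn't advance the match position.
Matches: at [3:5] → 'ln'; at [8:9] → 'l'.
No capturing groups, so `findall` returns the 2 full match strings.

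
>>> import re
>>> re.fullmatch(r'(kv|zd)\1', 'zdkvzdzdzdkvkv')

None

`\1` is not a pattern — it's the concrete string captured by group 1, re-applied verbatim.
For `fullmatch`, every character of the input must be accounted for by the pattern.
Here the string isn't matched end-to-end, so the call returns None.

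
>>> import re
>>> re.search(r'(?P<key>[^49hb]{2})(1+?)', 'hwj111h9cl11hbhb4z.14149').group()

Pattern: exactly 2 of any character except [49hb] (captured as 'key'); then one or more of a literal '1' (lazy) (captured).
Because the quantifier is non-greedy, it stops expanding at the earliest point where the rest of the pattern can succeed.
`re.search` tries every starting position until one works.
The match spans [1:4] → 'wj1'.
Captured: group 1 = 'wj', group 2 = '1'.

'wj1'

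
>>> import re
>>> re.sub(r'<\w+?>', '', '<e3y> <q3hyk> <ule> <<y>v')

Each match is replaced by ''.

'   <v'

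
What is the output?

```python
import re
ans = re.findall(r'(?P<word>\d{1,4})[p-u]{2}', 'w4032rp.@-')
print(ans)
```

This matches 1 to 4 of a digit (captured as 'word'); then exactly 2 of a character in [p-u].
Walking the string: at [1:7] match '4032rp', group 1 = '4032'.
`findall` collects group 1 from the one match (1 total).

['4032']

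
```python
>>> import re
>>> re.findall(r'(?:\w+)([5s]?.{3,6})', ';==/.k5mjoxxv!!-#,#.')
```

['!!-#,#']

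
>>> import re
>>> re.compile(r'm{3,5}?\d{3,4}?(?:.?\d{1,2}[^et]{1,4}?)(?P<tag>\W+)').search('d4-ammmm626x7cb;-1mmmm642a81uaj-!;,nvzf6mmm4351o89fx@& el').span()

(4, 17)

Pattern: 3 to 5 of a literal 'm' (lazy), then 3 to 4 of a digit (lazy); then optionally any character, then 1 to 2 of a digit, then 1 to 4 of any character except [et] (lazy) (non-capturing group); then one or more of a non-word character (captured as 'tag').
`re.search` scans for the first position where the pattern succeeds.
The match spans [4:17] → 'mmmm626x7cb;-'.
Captured: group 1 = ';-'.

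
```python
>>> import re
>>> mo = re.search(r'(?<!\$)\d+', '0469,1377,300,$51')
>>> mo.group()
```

'0469'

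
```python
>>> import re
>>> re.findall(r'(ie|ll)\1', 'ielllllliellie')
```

The backreference `\1` re-matches whatever the first group consumed, character for character.
Walking the string: at [2:6] match 'llll', group 1 = 'll'.
`findall` collects group 1 from the one match (1 total).

['ll']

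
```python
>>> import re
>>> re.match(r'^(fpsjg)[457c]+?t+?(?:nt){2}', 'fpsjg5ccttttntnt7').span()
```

(0, 16)

Pattern: anchored at the start of the string; then the literal 'fp', then the literal 'sjg' (captured); then one or more of one of [457c] (lazy); then one or more of the literal 't' (lazy), then the literal 'nt' repeated 2 times.
With `match`, the pattern is implicitly anchored at the beginning.
The match spans [0:16] → 'fpsjg5ccttttntnt'.
Captured: group 1 = 'fpsjg'.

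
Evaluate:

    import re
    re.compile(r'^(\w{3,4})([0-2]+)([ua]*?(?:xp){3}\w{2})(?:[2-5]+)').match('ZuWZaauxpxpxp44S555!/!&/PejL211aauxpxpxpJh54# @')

Pattern: anchored at the start of the string; then 3 to 4 of a word character (captured); then one or more of a character in [0-2] (captured); then zero or more of one of [ua] (lazy), then the literal 'xp' repeated 3 times, then exactly 2 of a word character (captured); then one or more of a character in [2-5] (non-capturing group).
`match` is anchored at position 0; if the pattern doesn't fit there, it returns None.
Here position 0 doesn't satisfy it, so the call returns None.

None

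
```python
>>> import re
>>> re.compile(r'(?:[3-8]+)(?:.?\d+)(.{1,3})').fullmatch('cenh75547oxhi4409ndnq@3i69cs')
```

None

This matches one or more of a character in [3-8] (non-capturing group); then optionally any character, then one or more of a digit (non-capturing group); then 1 to 3 of any character (captured).
`fullmatch` succeeds only if the pattern covers the string from start to end.
Here there's no way to consume every character, so the call returns None.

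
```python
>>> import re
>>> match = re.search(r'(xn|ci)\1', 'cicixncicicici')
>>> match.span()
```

(0, 4)

A backreference is literal: `\1` must see the identical characters the first group matched.
Unlike `match`, `search` isn't anchored — it looks for the pattern anywhere in the string.
The match spans [0:4] → 'cici'.
Captured: group 1 = 'ci'.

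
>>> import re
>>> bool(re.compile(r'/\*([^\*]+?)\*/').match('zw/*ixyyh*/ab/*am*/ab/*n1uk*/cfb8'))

With `match`, the pattern is implicitly anchored at the beginning.
Here the string doesn't start with a match, so the call returns None, and `bool(None)` is False.

False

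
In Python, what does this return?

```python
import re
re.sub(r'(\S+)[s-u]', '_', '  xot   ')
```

The pattern matches one or more of a non-whitespace character (captured); then a character in [s-u].
Matches: at [2:5] → 'xot'.
Every occurrence is swapped for '_'.

'  _   '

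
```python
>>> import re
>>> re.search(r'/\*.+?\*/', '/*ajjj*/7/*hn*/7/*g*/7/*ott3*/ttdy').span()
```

`search` walks the string left to right and returns the first match it finds.
The match spans [0:8] → '/*ajjj*/'.

(0, 8)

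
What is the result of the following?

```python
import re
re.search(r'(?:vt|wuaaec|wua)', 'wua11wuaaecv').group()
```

The match spans [0:3] → 'wua'.

'wua'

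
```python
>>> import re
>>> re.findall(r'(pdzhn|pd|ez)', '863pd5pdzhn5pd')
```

Alternation tries branches left to right and keeps the first one that lets the overall match succeed at that position.
Because there's exactly one group, `findall` drops the full match and keeps group 1 from each hit.

['pd', 'pdzhn', 'pd']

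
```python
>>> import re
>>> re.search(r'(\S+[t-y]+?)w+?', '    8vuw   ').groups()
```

('8vu',)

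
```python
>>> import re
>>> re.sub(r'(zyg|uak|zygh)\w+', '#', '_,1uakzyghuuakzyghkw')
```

'_,1#'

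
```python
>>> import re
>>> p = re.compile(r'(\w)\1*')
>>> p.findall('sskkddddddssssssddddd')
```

['s', 'k', 'd', 's', 'd']

After group 1 captures some text, `\1` only succeeds where that same text appears again.
One capturing group, so `findall` returns just the captured substring from each match — 5 in all.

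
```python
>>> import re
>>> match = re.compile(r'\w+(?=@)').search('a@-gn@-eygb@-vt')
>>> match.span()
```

(0, 1)

The positive lookaround only admits positions where the adjacent text matches; those characters stay outside the span.
Unlike `match`, `search` isn't anchored — it looks for the pattern anywhere in the string.
The match spans [0:1] → 'a'.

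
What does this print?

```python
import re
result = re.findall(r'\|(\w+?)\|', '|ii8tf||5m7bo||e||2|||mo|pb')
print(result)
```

One capturing group, so `findall` returns just the captured substring from each match — 5 in all.

['ii8tf', '5m7bo', 'e', '2', 'mo']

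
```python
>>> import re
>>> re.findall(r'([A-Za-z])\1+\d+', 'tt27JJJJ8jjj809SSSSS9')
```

['t', 'J', 'j', 'S']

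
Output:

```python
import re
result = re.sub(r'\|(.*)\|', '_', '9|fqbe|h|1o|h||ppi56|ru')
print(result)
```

9_ru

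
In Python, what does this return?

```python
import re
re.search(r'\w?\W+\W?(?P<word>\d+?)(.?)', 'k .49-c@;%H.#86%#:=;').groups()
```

('4', '9')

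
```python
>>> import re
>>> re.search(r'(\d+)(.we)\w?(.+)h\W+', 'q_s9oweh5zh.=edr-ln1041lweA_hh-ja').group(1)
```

'9'

Pattern: one or more of a digit (captured); then any character, then the literal 'we' (captured); then optionally a word character; then one or more of any character (captured); then a literal 'h', then one or more of a non-word character.
`re.search` scans for the first position where the pattern succeeds.
The match spans [3:31] → '9oweh5zh.=edr-ln1041lweA_hh-'.
Captured: group 1 = '9', group 2 = 'owe', group 3 = '5zh.=edr-ln1041lweA_h'.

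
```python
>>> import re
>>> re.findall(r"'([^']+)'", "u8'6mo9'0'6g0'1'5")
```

['6mo9', '6g0']

Scanning left to right: at [2:8] match "'6mo9'", group 1 = '6mo9'; at [9:14] match "'6g0'", group 1 = '6g0'.
One capturing group, so `findall` returns just the captured substring from each match — 2 in all.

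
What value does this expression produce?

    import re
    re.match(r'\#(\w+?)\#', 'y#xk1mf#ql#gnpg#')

None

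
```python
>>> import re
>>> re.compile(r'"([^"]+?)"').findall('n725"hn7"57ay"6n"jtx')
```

Matches: at [4:9] match '"hn7"', group 1 = 'hn7'; at [13:17] match '"6n"', group 1 = '6n'.
`findall` collects group 1 from each match (2 total).

['hn7', '6n']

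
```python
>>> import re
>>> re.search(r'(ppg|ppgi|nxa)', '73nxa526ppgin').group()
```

The match spans [2:5] → 'nxa'.

'nxa'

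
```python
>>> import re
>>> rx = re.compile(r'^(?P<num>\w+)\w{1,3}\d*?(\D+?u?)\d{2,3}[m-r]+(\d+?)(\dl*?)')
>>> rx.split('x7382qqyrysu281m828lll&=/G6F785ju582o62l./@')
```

['', 'x7382qqyry', 'u', '8', '2', '8lll&=/G6F785ju582o62l./@']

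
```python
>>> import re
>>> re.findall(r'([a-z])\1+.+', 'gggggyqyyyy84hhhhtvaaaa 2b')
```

The backreference `\1` re-matches whatever the first group consumed, character for character.
One capturing group, so `findall` returns just the captured substring from the one match — 1 in all.

['g']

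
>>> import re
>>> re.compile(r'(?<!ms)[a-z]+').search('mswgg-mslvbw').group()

A negative assertion filters positions out without eating any characters.
`re.search` scans for the first position where the pattern succeeds.
The match spans [0:5] → 'mswgg'.

'mswgg'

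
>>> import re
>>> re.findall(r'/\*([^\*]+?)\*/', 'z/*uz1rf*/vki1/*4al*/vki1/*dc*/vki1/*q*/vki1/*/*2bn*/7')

['uz1rf', '4al', 'dc', 'q', '2bn']

Walking the string: at [1:10] match '/*uz1rf*/', group 1 = 'uz1rf'; at [14:21] match '/*4al*/', group 1 = '4al'; at [25:31] match '/*dc*/', group 1 = 'dc'; at [35:40] match '/*q*/', group 1 = 'q'; at [46:53] match '/*2bn*/', group 1 = '2bn'.
One capturing group, so `findall` returns just the captured substring from each match — 5 in all.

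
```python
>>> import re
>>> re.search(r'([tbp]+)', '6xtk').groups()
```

('t',)

The match spans [2:3] → 't'.
Captured: group 1 = 't'.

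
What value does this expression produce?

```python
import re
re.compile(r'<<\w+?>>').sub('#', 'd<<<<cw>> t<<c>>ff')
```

Each match is replaced by '#'.

'd<<# t#ff'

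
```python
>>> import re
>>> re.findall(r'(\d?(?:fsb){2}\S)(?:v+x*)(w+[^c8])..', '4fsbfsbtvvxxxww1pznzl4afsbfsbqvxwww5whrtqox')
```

[('4fsbfsbt', 'ww1'), ('fsbfsbq', 'www5')]

Pattern: optionally a digit, then the literal 'fsb' repeated 2 times, then a non-whitespace character (captured); then one or more of the literal 'v', then zero or more of the literal 'x' (non-capturing group); then one or more of a literal 'w', then any character except [c8] (captured); then any character, then any character.
Matches: at [0:18] match '4fsbfsbtvvxxxww1pz', groups = ('4fsbfsbt', 'ww1'); at [23:38] match 'fsbfsbqvxwww5wh', groups = ('fsbfsbq', 'www5').
Multiple groups make `findall` return tuples — one 2-tuple for each match.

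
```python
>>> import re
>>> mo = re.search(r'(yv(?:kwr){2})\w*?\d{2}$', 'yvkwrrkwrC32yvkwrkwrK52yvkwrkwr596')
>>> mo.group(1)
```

The match spans [12:34] → 'yvkwrkwrK52yvkwrkwr596'.
Captured: group 1 = 'yvkwrkwr'.

'yvkwrkwr'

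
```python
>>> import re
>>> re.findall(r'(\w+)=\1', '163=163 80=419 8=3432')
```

A backreference is literal: `\1` must see the identical characters the first group matched.
One capturing group, so `findall` returns just the captured substring from the one match — 1 in all.

['163']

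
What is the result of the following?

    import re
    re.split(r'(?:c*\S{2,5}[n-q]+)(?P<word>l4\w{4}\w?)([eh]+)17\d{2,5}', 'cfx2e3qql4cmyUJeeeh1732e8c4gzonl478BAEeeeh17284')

The pattern matches zero or more of a literal 'c', then 2 to 5 of a non-whitespace character, then one or more of a character in [n-q] (non-capturing group); then the literal 'l4', then exactly 4 of a word character, then optionally a word character (captured as 'word'); then one or more of one of [eh] (captured); then the literal '17', then 2 to 5 of a digit.
Matches to split on: at [0:23] → 'cfx2e3qql4cmyUJeeeh1732'; at [24:47] → '8c4gzonl478BAEeeeh17284'.
`re.split` interleaves the captured-group text with the surrounding fragments.

['', 'l4cmyUJ', 'eeeh', 'e', 'l478BAE', 'eeeh', '']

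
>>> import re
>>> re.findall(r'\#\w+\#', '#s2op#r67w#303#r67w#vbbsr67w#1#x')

['#s2op#', '#303#', '#vbbsr67w#']

Walking the string: at [0:6] → '#s2op#'; at [10:15] → '#303#'; at [19:29] → '#vbbsr67w#'.
No capturing groups, so `findall` returns the 3 full match strings.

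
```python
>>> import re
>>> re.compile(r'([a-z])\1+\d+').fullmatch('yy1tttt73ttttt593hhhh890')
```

None

A backreference is literal: `\1` must see the identical characters the first group matched.
For `fullmatch`, every character of the input must be accounted for by the pattern.
Here the pattern can't cover the whole string, so the call returns None.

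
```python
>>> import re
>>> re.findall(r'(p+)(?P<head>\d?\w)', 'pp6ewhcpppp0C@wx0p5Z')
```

The pattern matches one or more of a literal 'p' (captured); then optionally a digit, then a word character (captured as 'head').
Scanning left to right: at [0:4] match 'pp6e', groups = ('pp', '6e'); at [7:13] match 'pppp0C', groups = ('pppp', '0C'); at [17:20] match 'p5Z', groups = ('p', '5Z').
Multiple groups make `findall` return tuples — one 2-tuple for each match.

[('pp', '6e'), ('pppp', '0C'), ('p', '5Z')]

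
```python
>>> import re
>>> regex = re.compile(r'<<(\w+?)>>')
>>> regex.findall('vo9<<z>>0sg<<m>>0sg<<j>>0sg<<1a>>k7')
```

Scanning left to right: at [3:8] match '<<z>>', group 1 = 'z'; at [11:16] match '<<m>>', group 1 = 'm'; at [19:24] match '<<j>>', group 1 = 'j'; at [27:33] match '<<1a>>', group 1 = '1a'.
With a single group, `findall` returns only what that group captured — 4 items.

['z', 'm', 'j', '1a']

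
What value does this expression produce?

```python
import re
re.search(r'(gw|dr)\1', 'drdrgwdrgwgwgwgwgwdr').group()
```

A backreference is literal: `\1` must see the identical characters the first group matched.
The match spans [0:4] → 'drdr'.

'drdr'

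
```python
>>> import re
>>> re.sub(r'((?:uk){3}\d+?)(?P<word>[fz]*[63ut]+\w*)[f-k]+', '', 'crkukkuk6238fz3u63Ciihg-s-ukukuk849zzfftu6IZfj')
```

Pattern: the literal 'uk' repeated 3 times, then one or more of a digit (lazy) (captured); then zero or more of one of [fz], then one or more of one of [63ut], then zero or more of a word character (captured as 'word'); then one or more of a character in [f-k].
Matches: at [26:46] → 'ukukuk849zzfftu6IZfj'.
`sub` substitutes '' at each match site.

'crkukkuk6238fz3u63Ciihg-s-'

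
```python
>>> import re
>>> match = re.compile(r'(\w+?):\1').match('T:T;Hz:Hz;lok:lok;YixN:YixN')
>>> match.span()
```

(0, 3)

The backreference `\1` re-matches whatever the first group consumed, character for character.
With `match`, the pattern is implicitly anchored at the beginning.
The match spans [0:3] → 'T:T'.
Captured: group 1 = 'T'.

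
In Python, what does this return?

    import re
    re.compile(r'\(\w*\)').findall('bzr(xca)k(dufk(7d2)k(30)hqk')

['(xca)', '(7d2)', '(30)']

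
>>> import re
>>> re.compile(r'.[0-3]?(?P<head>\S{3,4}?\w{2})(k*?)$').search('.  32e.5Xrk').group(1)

'2e.5Xr'

The match spans [2:11] → ' 32e.5Xrk'.
Captured: group 1 = '2e.5Xr', group 2 = 'k'.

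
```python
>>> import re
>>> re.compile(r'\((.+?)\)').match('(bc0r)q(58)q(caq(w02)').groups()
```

The `?` after the quantifier makes it lazy — it takes as little as possible before letting the rest of the pattern try.
`match` is anchored at position 0; if the pattern doesn't fit there, it returns None.
The match spans [0:6] → '(bc0r)'.
Captured: group 1 = 'bc0r'.

('bc0r',)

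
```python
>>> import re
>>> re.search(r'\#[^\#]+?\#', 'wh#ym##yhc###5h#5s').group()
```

'#ym#'

`re.search` scans for the first position where the pattern succeeds.
The match spans [2:6] → '#ym#'.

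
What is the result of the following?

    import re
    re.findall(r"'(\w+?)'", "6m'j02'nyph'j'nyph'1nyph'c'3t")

With a single group, `findall` returns only what that group captured — 3 items.

['j02', 'j', '1nyph']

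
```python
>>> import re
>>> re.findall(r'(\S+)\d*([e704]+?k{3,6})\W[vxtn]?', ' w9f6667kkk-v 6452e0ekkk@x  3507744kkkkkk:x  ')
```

Pattern: one or more of a non-whitespace character (captured); then zero or more of a digit; then one or more of one of [e704] (lazy), then 3 to 6 of the literal 'k' (captured); then a non-word character, then optionally one of [vxtn].
Walking the string: at [1:13] match 'w9f6667kkk-v', groups = ('w9f666', '7kkk'); at [14:26] match '6452e0ekkk@x', groups = ('6452e0', 'ekkk'); at [28:43] match '3507744kkkkkk:x', groups = ('350774', '4kkkkkk').
`findall` packs the 2 group values into a tuple for every match.

[('w9f666', '7kkk'), ('6452e0', 'ekkk'), ('350774', '4kkkkkk')]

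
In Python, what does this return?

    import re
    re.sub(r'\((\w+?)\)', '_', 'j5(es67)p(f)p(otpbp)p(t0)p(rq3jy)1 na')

Every occurrence is swapped for '_'.

'j5_p_p_p_p_1 na'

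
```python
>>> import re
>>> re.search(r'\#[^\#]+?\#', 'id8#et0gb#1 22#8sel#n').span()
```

`search` walks the string left to right and returns the first match it finds.
The match spans [3:10] → '#et0gb#'.

(3, 10)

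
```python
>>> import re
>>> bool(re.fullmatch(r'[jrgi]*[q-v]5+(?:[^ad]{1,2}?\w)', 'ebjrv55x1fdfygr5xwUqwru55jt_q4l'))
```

False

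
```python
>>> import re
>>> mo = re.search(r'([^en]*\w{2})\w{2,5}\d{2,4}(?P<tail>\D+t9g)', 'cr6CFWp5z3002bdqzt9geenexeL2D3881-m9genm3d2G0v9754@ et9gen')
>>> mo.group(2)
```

'bdqzt9g'

The pattern matches zero or more of any character except [en], then exactly 2 of a word character (captured); then 2 to 5 of a word character, then 2 to 4 of a digit; then one or more of a non-digit, then the literal 't9g' (captured as 'tail').
`search` walks the string left to right and returns the first match it finds.
The match spans [0:20] → 'cr6CFWp5z3002bdqzt9g'.
Captured: group 1 = 'cr6CFWp5z', group 2 = 'bdqzt9g'.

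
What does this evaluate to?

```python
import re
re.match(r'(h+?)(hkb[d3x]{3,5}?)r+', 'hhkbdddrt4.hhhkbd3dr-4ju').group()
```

'hhkbdddr'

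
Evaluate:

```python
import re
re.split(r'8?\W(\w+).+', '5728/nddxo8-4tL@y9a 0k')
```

The pattern matches optionally the literal '8', then a non-word character; then one or more of a word character (captured); then one or more of any character.
Matches to split on: at [3:22] → '8/nddxo8-4tL@y9a 0k'.
The group in the pattern means `split` returns the separators' captures alongside the pieces.

['572', 'nddxo8', '']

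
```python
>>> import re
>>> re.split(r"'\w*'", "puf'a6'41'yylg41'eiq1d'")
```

['puf', '41', "eiq1d'"]

Matches to split on: at [3:7] → "'a6'"; at [9:17] → "'yylg41'".
Each match becomes a cut point; 3 segments remain.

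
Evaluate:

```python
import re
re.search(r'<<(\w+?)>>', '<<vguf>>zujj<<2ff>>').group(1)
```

'vguf'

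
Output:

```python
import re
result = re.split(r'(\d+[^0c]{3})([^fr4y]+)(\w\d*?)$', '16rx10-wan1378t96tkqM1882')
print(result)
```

['', '16rx1', '0-wan1378t96tkqM188', '2', '']

Pattern: one or more of a digit, then exactly 3 of any character except [0c] (captured); then one or more of any character except [fr4y] (captured); then a word character, then zero or more of a digit (lazy) (captured); then anchored at the end.
Matches to split on: at [0:25] → '16rx10-wan1378t96tkqM1882'.
With a capturing group present, the delimiter's captured portion is kept in the result list.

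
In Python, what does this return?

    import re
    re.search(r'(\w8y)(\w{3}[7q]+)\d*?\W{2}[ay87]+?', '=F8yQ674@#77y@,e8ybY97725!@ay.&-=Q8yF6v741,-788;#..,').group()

This matches a word character, then the literal '8y' (captured); then exactly 3 of a word character, then one or more of one of [7q] (captured); then zero or more of a digit (lazy); then exactly 2 of a non-word character, then one or more of one of [ay87] (lazy).
The match spans [15:28] → 'e8ybY97725!@a'.

'e8ybY97725!@a'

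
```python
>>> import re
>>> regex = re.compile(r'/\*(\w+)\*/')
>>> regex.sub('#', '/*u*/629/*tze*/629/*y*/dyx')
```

'#629#629#dyx'

Every occurrence is swapped for '#'.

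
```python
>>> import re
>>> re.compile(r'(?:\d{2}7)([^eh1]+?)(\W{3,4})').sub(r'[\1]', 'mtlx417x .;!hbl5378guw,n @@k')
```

'mtlx[x]hbl[8guw,n]k'

The pattern matches exactly 2 of a digit, then a literal '7' (non-capturing group); then one or more of any character except [eh1] (lazy) (captured); then 3 to 4 of a non-word character (captured).
A `+?`/`*?`/`{m,n}?` starts at its minimum and grows only as far as needed for what follows to match.
Matches: at [4:12] → '417x .;!'; at [15:27] → '5378guw,n @@'.
`\1` in the replacement pulls in group 1's text for each match.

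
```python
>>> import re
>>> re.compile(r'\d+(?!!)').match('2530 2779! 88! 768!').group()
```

A negative assertion filters positions out without eating any characters.
`re.match` only tries the pattern at the start of the string.
The match spans [0:4] → '2530'.

'2530'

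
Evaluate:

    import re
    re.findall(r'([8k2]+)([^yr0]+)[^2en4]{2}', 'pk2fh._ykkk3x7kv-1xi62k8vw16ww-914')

2 groups means each result is a tuple of 2 captured strings — 2 here.

[('k2', 'fh._'), ('kk', '3x7kv-1xi62k8vw16ww-')]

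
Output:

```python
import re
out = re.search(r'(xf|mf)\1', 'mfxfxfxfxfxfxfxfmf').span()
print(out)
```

(2, 6)

`\1` has to match the exact text group 1 already captured.
`re.search` tries every starting position until one works.
The match spans [2:6] → 'xfxf'.
Captured: group 1 = 'xf'.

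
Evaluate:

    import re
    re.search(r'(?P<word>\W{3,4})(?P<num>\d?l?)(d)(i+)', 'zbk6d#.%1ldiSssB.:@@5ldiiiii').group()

'#.%1ldi'

The pattern matches 3 to 4 of a non-word character (captured as 'word'); then optionally a digit, then optionally the literal 'l' (captured as 'num'); then a literal 'd' (captured); then one or more of a literal 'i' (captured).
`re.search` scans for the first position where the pattern succeeds.
The match spans [5:12] → '#.%1ldi'.
Captured: group 1 = '#.%', group 2 = '1l', group 3 = 'd', group 4 = 'i'.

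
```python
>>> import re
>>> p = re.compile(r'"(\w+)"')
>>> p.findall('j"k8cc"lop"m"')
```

['k8cc', 'm']

Scanning left to right: at [1:7] match '"k8cc"', group 1 = 'k8cc'; at [10:13] match '"m"', group 1 = 'm'.
One capturing group, so `findall` returns just the captured substring from each match — 2 in all.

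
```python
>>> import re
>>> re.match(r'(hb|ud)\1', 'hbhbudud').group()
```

'hbhb'

`\1` has to match the exact text group 1 already captured.
With `match`, the pattern is implicitly anchored at the beginning.
The match spans [0:4] → 'hbhb'.
Captured: group 1 = 'hb'.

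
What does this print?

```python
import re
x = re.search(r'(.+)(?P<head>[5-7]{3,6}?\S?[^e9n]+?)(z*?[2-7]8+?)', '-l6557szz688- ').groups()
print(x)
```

The match spans [0:11] → '-l6557szz68'.
Captured: group 1 = '-l6', group 2 = '557sz', group 3 = 'z68'.

('-l6', '557sz', 'z68')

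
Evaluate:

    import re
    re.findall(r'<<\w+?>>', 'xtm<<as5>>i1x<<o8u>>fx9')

Since nothing is captured, `findall` lists the 2 matched substrings directly.

['<<as5>>', '<<o8u>>']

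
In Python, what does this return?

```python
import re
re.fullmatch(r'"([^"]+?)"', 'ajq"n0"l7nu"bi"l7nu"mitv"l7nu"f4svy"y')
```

`fullmatch` succeeds only if the pattern covers the string from start to end.
Here the pattern can't cover the whole string, so the call returns None.

None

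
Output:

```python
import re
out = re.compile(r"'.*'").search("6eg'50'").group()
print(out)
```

'50'

Unlike `match`, `search` isn't anchored — it looks for the pattern anywhere in the string.
The match spans [3:7] → "'50'".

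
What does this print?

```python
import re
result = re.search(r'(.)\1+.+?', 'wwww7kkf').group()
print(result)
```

`\1` has to match the exact text group 1 already captured.
The match spans [0:5] → 'wwww7'.

wwww7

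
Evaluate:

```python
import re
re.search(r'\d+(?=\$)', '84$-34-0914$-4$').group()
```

'84'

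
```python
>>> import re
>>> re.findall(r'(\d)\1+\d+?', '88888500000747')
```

['8', '0']

A backreference is literal: `\1` must see the identical characters the first group matched.
With a single group, `findall` returns only what that group captured — 2 items.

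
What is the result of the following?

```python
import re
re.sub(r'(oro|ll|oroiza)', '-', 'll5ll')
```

'-5-'

Matches: at [0:2] → 'll'; at [3:5] → 'll'.
Every occurrence is swapped for '-'.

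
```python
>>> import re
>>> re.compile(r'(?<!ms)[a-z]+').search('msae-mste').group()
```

The negative lookahead/lookbehind blocks any match where the forbidden context is present.
Unlike `match`, `search` isn't anchored — it looks for the pattern anywhere in the string.
The match spans [0:4] → 'msae'.

'msae'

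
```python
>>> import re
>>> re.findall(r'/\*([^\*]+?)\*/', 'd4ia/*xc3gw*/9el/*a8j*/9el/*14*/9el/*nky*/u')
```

['xc3gw', 'a8j', '14', 'nky']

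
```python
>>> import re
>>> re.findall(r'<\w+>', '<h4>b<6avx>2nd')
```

['<h4>', '<6avx>']

With no groups in the pattern, `findall` gives back each whole match — 2 here.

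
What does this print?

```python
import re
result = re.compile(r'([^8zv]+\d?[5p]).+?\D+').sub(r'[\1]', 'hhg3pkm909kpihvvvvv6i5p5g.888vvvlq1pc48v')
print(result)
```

Pattern: one or more of any character except [8zv], then optionally a digit, then one of [5p] (captured); then one or more of any character (lazy), then one or more of a non-digit.
Matches: at [0:19] → 'hhg3pkm909kpihvvvvv'; at [19:26] → '6i5p5g.'; at [32:40] → 'lq1pc48v'.
The replacement refers to a captured group, so each match is rewritten using its own captured text.

[hhg3pkm909kp][6i5p5]888vvv[lq1p]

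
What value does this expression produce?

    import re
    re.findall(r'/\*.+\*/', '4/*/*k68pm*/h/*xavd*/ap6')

['/*/*k68pm*/h/*xavd*/']

With no groups in the pattern, `findall` gives back each whole match — 1 here.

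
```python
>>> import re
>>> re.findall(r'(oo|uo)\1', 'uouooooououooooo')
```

After group 1 captures some text, `\1` only succeeds where that same text appears again.
Scanning left to right: at [0:4] match 'uouo', group 1 = 'uo'; at [4:8] match 'oooo', group 1 = 'oo'; at [8:12] match 'uouo', group 1 = 'uo'; at [12:16] match 'oooo', group 1 = 'oo'.
`findall` collects group 1 from each match (4 total).

['uo', 'oo', 'uo', 'oo']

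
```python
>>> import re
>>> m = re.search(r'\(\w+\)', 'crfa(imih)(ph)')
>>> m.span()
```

The match spans [4:10] → '(imih)'.

(4, 10)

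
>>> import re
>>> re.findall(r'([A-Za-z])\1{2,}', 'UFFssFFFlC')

['F']

`\1` is not a pattern — it's the concrete string captured by group 1, re-applied verbatim.
Scanning left to right: at [5:8] match 'FFF', group 1 = 'F'.
One capturing group, so `findall` returns just the captured substring from the one match — 1 in all.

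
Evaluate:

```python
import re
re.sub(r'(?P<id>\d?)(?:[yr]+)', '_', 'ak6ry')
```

The pattern matches optionally a digit (captured as 'id'); then one or more of one of [yr] (non-capturing group).
Matches: at [2:5] → '6ry'.
Each match is replaced by '_'.

'ak_'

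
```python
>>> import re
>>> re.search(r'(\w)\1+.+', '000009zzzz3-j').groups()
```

The match spans [0:13] → '000009zzzz3-j'.
Captured: group 1 = '0'.

('0',)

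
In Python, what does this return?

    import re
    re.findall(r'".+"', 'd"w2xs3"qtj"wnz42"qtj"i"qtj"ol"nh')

Scanning left to right: at [1:31] → '"w2xs3"qtj"wnz42"qtj"i"qtj"ol"'.
Since nothing is captured, `findall` lists the 1 matched substring directly.

['"w2xs3"qtj"wnz42"qtj"i"qtj"ol"']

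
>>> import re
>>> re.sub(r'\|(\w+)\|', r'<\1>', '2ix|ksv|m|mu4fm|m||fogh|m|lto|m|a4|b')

'2ix<ksv>m<mu4fm>m|<fogh>m<lto>m<a4>b'

Matches: at [3:8] → '|ksv|'; at [9:16] → '|mu4fm|'; at [18:24] → '|fogh|'; at [25:30] → '|lto|'; at [31:35] → '|a4|'.
`\1` in the replacement pulls in group 1's text for each match.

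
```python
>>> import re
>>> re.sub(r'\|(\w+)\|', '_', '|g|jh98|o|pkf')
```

Matches: at [0:3] → '|g|'; at [7:10] → '|o|'.
Every occurrence is swapped for '_'.

'_jh98_pkf'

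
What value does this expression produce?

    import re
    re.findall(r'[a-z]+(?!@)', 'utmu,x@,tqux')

['utmu', 'tqux']

The negative lookahead/lookbehind blocks any match where the forbidden context is present.
With no groups in the pattern, `findall` gives back each whole match — 2 here.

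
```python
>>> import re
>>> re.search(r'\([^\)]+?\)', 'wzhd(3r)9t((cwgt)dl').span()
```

(4, 8)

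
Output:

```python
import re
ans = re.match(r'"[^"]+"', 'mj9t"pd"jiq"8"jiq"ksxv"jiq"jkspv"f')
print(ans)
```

None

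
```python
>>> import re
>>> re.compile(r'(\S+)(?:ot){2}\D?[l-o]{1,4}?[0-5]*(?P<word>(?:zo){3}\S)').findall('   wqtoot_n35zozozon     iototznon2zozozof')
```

Pattern: one or more of a non-whitespace character (captured); then the literal 'ot' repeated 2 times, then optionally a non-digit; then 1 to 4 of a character in [l-o] (lazy), then zero or more of a character in [0-5]; then the literal 'zo' repeated 3 times, then a non-whitespace character (captured as 'word').
Matches: at [25:42] match 'iototznon2zozozof', groups = ('i', 'zozozof').
Multiple groups make `findall` return tuples — one 2-tuple for the one match.

[('i', 'zozozof')]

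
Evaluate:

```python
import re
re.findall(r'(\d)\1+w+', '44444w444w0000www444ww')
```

`\1` is not a pattern — it's the concrete string captured by group 1, re-applied verbatim.
One capturing group, so `findall` returns just the captured substring from each match — 4 in all.

['4', '4', '0', '4']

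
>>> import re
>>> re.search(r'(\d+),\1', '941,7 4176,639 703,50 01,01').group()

`\1` has to match the exact text group 1 already captured.
`re.search` tries every starting position until one works.
The match spans [9:12] → '6,6'.
Captured: group 1 = '6'.

'6,6'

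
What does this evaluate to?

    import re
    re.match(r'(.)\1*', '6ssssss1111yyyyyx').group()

`match` is anchored at position 0; if the pattern doesn't fit there, it returns None.
The match spans [0:1] → '6'.

'6'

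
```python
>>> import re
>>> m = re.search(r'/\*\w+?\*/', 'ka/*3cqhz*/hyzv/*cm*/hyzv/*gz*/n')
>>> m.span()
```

(2, 11)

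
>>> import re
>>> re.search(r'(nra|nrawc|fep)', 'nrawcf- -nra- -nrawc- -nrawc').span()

Alternation isn't longest-match — the leftmost alternative that fits at this position is chosen.
`search` walks the string left to right and returns the first match it finds.
The match spans [0:3] → 'nra'.
Captured: group 1 = 'nra'.

(0, 3)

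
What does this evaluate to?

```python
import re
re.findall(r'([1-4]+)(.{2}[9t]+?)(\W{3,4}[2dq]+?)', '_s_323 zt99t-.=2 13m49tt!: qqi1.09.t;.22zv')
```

The pattern matches one or more of a character in [1-4] (captured); then exactly 2 of any character, then one or more of one of [9t] (lazy) (captured); then 3 to 4 of a non-word character, then one or more of one of [2dq] (lazy) (captured).
The `?` after the quantifier makes it lazy — it takes as little as possible before letting the rest of the pattern try.
Walking the string: at [3:16] match '323 zt99t-.=2', groups = ('323', ' zt99t', '-.=2'); at [17:28] match '13m49tt!: q', groups = ('13', 'm49tt', '!: q').
`findall` packs the 3 group values into a tuple for every match.

[('323', ' zt99t', '-.=2'), ('13', 'm49tt', '!: q')]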